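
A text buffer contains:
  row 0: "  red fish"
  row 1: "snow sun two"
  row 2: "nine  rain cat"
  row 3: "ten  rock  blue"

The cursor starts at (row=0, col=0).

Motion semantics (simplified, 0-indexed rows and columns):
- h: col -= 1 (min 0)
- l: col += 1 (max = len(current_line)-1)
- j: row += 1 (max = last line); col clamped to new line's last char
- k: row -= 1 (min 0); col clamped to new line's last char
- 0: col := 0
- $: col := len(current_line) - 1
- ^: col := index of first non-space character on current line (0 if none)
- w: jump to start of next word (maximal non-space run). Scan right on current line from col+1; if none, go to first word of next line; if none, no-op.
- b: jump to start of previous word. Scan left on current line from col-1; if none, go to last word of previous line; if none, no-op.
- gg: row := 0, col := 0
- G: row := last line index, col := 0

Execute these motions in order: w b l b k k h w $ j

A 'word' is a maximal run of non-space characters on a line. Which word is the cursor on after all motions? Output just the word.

After 1 (w): row=0 col=2 char='r'
After 2 (b): row=0 col=2 char='r'
After 3 (l): row=0 col=3 char='e'
After 4 (b): row=0 col=2 char='r'
After 5 (k): row=0 col=2 char='r'
After 6 (k): row=0 col=2 char='r'
After 7 (h): row=0 col=1 char='_'
After 8 (w): row=0 col=2 char='r'
After 9 ($): row=0 col=9 char='h'
After 10 (j): row=1 col=9 char='t'

Answer: two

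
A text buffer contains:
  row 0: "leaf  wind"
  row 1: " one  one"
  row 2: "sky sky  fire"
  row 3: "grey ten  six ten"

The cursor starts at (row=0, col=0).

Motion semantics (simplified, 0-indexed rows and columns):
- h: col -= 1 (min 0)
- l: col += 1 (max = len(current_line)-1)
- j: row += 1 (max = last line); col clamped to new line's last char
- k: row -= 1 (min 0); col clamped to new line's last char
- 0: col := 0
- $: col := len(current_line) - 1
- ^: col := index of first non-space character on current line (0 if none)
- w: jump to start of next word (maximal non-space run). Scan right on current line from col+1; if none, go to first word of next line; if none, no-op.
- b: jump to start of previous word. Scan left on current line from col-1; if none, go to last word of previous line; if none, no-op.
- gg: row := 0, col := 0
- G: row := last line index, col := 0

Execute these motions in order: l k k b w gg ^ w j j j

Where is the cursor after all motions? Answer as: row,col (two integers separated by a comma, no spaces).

After 1 (l): row=0 col=1 char='e'
After 2 (k): row=0 col=1 char='e'
After 3 (k): row=0 col=1 char='e'
After 4 (b): row=0 col=0 char='l'
After 5 (w): row=0 col=6 char='w'
After 6 (gg): row=0 col=0 char='l'
After 7 (^): row=0 col=0 char='l'
After 8 (w): row=0 col=6 char='w'
After 9 (j): row=1 col=6 char='o'
After 10 (j): row=2 col=6 char='y'
After 11 (j): row=3 col=6 char='e'

Answer: 3,6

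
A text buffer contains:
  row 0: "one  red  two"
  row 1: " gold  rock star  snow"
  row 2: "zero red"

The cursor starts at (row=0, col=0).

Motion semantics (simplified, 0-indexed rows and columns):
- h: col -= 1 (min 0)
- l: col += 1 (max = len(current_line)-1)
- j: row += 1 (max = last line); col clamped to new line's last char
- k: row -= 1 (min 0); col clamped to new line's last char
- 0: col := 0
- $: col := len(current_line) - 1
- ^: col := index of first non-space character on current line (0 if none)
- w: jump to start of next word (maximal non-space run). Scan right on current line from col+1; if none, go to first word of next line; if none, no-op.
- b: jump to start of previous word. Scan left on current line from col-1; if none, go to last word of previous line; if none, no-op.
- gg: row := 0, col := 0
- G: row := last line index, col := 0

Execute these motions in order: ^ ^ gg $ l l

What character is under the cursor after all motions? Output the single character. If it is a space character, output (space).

Answer: o

Derivation:
After 1 (^): row=0 col=0 char='o'
After 2 (^): row=0 col=0 char='o'
After 3 (gg): row=0 col=0 char='o'
After 4 ($): row=0 col=12 char='o'
After 5 (l): row=0 col=12 char='o'
After 6 (l): row=0 col=12 char='o'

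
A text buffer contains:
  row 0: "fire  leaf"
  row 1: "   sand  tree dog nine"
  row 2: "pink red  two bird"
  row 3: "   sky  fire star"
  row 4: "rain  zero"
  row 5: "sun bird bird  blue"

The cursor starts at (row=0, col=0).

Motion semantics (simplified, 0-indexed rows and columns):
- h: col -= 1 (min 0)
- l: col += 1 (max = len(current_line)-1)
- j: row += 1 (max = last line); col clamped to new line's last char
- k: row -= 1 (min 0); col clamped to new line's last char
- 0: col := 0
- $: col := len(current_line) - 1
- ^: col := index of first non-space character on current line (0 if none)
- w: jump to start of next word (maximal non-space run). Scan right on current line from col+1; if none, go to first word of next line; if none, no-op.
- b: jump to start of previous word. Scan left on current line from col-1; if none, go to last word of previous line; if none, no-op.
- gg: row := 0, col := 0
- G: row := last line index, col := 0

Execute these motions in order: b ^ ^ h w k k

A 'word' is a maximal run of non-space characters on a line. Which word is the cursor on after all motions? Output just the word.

After 1 (b): row=0 col=0 char='f'
After 2 (^): row=0 col=0 char='f'
After 3 (^): row=0 col=0 char='f'
After 4 (h): row=0 col=0 char='f'
After 5 (w): row=0 col=6 char='l'
After 6 (k): row=0 col=6 char='l'
After 7 (k): row=0 col=6 char='l'

Answer: leaf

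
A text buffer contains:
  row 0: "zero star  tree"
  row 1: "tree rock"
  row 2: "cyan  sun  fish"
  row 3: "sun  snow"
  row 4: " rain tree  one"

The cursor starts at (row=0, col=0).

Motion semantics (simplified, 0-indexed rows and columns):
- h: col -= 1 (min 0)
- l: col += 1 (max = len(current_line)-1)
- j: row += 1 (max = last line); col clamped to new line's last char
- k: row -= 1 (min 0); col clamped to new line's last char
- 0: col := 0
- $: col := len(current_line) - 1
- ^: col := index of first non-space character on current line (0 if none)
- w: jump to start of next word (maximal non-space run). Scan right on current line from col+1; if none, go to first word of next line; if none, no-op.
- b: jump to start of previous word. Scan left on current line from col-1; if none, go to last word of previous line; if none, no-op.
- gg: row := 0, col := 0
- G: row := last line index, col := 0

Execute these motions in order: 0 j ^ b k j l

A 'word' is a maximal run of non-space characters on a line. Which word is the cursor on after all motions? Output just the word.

After 1 (0): row=0 col=0 char='z'
After 2 (j): row=1 col=0 char='t'
After 3 (^): row=1 col=0 char='t'
After 4 (b): row=0 col=11 char='t'
After 5 (k): row=0 col=11 char='t'
After 6 (j): row=1 col=8 char='k'
After 7 (l): row=1 col=8 char='k'

Answer: rock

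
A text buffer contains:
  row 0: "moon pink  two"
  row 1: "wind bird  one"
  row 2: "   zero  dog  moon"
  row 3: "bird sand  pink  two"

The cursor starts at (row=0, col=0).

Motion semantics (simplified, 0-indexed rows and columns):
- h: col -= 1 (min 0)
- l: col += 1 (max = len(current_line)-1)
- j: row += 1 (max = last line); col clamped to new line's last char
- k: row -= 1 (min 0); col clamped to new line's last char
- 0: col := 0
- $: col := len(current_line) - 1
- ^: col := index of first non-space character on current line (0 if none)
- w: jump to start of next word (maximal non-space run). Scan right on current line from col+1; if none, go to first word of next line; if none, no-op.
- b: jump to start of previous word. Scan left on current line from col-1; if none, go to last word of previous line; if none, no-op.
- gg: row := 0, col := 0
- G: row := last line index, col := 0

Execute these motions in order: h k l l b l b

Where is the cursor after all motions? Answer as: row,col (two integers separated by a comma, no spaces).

Answer: 0,0

Derivation:
After 1 (h): row=0 col=0 char='m'
After 2 (k): row=0 col=0 char='m'
After 3 (l): row=0 col=1 char='o'
After 4 (l): row=0 col=2 char='o'
After 5 (b): row=0 col=0 char='m'
After 6 (l): row=0 col=1 char='o'
After 7 (b): row=0 col=0 char='m'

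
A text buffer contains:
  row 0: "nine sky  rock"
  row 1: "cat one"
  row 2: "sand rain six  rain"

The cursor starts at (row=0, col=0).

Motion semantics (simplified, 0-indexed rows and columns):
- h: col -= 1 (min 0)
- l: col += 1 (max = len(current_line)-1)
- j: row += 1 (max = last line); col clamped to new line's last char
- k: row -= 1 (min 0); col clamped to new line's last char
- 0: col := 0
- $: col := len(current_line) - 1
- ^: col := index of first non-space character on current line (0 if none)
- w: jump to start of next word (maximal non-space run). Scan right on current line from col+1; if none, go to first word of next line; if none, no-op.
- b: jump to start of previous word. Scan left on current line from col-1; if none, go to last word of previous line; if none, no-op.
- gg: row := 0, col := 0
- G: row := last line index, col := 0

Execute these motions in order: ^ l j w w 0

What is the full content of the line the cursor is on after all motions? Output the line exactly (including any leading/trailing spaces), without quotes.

After 1 (^): row=0 col=0 char='n'
After 2 (l): row=0 col=1 char='i'
After 3 (j): row=1 col=1 char='a'
After 4 (w): row=1 col=4 char='o'
After 5 (w): row=2 col=0 char='s'
After 6 (0): row=2 col=0 char='s'

Answer: sand rain six  rain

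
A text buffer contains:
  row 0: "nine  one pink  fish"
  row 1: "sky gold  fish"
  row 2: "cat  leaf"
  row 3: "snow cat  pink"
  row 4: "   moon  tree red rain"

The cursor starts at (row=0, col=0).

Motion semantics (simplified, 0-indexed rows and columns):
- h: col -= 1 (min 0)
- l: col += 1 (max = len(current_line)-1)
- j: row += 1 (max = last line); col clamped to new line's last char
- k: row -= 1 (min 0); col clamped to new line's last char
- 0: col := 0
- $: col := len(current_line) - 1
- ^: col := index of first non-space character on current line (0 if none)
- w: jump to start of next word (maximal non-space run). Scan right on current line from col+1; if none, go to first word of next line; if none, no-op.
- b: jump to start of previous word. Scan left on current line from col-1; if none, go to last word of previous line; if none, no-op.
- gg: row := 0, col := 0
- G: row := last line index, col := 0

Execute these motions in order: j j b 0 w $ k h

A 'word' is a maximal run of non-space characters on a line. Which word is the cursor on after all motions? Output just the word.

Answer: pink

Derivation:
After 1 (j): row=1 col=0 char='s'
After 2 (j): row=2 col=0 char='c'
After 3 (b): row=1 col=10 char='f'
After 4 (0): row=1 col=0 char='s'
After 5 (w): row=1 col=4 char='g'
After 6 ($): row=1 col=13 char='h'
After 7 (k): row=0 col=13 char='k'
After 8 (h): row=0 col=12 char='n'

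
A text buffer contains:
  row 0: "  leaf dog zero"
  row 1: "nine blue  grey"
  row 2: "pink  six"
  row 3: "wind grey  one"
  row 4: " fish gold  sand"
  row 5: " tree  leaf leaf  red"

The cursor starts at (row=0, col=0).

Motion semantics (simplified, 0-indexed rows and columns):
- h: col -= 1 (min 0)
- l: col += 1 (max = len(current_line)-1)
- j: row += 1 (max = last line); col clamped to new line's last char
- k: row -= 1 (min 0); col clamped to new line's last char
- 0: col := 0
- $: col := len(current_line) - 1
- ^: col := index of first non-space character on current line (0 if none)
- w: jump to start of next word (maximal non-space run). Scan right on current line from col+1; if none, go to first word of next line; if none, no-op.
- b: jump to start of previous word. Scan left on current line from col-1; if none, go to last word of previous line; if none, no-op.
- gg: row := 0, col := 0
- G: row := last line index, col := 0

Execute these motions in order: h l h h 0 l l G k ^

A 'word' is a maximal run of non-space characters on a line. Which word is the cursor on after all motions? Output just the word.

After 1 (h): row=0 col=0 char='_'
After 2 (l): row=0 col=1 char='_'
After 3 (h): row=0 col=0 char='_'
After 4 (h): row=0 col=0 char='_'
After 5 (0): row=0 col=0 char='_'
After 6 (l): row=0 col=1 char='_'
After 7 (l): row=0 col=2 char='l'
After 8 (G): row=5 col=0 char='_'
After 9 (k): row=4 col=0 char='_'
After 10 (^): row=4 col=1 char='f'

Answer: fish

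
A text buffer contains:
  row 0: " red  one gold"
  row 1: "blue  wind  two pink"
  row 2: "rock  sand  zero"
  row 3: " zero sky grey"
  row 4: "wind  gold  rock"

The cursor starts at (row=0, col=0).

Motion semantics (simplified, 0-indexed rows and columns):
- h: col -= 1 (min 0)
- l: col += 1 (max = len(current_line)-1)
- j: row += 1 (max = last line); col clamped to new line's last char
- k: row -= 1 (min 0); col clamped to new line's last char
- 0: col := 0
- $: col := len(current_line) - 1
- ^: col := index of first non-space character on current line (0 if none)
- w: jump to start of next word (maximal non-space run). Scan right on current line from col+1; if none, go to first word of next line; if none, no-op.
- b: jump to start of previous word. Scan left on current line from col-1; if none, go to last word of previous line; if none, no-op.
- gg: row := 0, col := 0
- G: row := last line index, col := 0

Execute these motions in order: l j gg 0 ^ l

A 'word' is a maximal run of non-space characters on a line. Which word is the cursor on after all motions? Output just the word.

Answer: red

Derivation:
After 1 (l): row=0 col=1 char='r'
After 2 (j): row=1 col=1 char='l'
After 3 (gg): row=0 col=0 char='_'
After 4 (0): row=0 col=0 char='_'
After 5 (^): row=0 col=1 char='r'
After 6 (l): row=0 col=2 char='e'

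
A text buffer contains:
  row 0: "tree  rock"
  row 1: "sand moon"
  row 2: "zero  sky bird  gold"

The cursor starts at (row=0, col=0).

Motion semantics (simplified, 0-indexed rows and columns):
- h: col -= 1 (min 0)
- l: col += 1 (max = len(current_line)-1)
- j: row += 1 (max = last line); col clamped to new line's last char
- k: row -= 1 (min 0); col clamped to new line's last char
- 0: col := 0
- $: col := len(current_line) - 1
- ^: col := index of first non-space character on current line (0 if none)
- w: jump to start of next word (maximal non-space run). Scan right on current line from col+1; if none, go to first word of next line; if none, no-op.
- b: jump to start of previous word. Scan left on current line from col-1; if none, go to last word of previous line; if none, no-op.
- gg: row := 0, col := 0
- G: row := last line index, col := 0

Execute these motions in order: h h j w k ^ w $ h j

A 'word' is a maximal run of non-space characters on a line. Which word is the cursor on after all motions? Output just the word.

After 1 (h): row=0 col=0 char='t'
After 2 (h): row=0 col=0 char='t'
After 3 (j): row=1 col=0 char='s'
After 4 (w): row=1 col=5 char='m'
After 5 (k): row=0 col=5 char='_'
After 6 (^): row=0 col=0 char='t'
After 7 (w): row=0 col=6 char='r'
After 8 ($): row=0 col=9 char='k'
After 9 (h): row=0 col=8 char='c'
After 10 (j): row=1 col=8 char='n'

Answer: moon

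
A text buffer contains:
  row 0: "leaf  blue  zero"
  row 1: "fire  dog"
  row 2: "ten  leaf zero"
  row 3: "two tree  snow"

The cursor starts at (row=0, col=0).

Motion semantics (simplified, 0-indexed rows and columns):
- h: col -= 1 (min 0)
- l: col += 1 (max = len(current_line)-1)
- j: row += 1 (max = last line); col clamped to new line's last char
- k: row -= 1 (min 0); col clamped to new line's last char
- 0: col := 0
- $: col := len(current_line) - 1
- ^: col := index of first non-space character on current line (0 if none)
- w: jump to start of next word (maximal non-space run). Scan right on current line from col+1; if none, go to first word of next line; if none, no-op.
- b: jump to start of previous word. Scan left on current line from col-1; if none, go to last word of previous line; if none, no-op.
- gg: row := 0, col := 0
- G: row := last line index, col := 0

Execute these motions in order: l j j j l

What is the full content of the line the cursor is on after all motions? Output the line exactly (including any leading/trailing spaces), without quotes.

After 1 (l): row=0 col=1 char='e'
After 2 (j): row=1 col=1 char='i'
After 3 (j): row=2 col=1 char='e'
After 4 (j): row=3 col=1 char='w'
After 5 (l): row=3 col=2 char='o'

Answer: two tree  snow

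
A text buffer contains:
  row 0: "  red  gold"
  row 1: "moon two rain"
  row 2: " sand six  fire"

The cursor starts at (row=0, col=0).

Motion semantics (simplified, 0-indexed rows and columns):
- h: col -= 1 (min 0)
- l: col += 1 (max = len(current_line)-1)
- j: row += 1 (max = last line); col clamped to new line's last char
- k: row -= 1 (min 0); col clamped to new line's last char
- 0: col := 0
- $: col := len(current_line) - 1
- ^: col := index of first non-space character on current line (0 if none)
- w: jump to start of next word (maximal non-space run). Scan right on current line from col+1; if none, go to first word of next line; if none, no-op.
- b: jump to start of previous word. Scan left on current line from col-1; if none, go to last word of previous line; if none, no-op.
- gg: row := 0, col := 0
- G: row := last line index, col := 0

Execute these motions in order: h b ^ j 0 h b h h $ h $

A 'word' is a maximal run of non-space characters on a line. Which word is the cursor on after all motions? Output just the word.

Answer: gold

Derivation:
After 1 (h): row=0 col=0 char='_'
After 2 (b): row=0 col=0 char='_'
After 3 (^): row=0 col=2 char='r'
After 4 (j): row=1 col=2 char='o'
After 5 (0): row=1 col=0 char='m'
After 6 (h): row=1 col=0 char='m'
After 7 (b): row=0 col=7 char='g'
After 8 (h): row=0 col=6 char='_'
After 9 (h): row=0 col=5 char='_'
After 10 ($): row=0 col=10 char='d'
After 11 (h): row=0 col=9 char='l'
After 12 ($): row=0 col=10 char='d'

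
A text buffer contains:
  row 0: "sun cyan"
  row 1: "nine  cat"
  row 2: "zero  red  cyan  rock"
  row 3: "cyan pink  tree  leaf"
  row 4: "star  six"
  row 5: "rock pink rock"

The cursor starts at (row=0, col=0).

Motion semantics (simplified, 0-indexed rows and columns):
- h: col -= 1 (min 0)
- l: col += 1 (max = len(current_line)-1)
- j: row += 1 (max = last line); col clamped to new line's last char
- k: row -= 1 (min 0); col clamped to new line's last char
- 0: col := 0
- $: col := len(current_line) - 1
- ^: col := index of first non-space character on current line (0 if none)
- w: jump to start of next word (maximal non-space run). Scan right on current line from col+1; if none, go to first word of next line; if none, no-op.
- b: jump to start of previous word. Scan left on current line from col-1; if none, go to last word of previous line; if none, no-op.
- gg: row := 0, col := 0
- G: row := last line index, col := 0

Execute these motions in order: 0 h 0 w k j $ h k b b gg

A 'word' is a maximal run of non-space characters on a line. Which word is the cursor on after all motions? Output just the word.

After 1 (0): row=0 col=0 char='s'
After 2 (h): row=0 col=0 char='s'
After 3 (0): row=0 col=0 char='s'
After 4 (w): row=0 col=4 char='c'
After 5 (k): row=0 col=4 char='c'
After 6 (j): row=1 col=4 char='_'
After 7 ($): row=1 col=8 char='t'
After 8 (h): row=1 col=7 char='a'
After 9 (k): row=0 col=7 char='n'
After 10 (b): row=0 col=4 char='c'
After 11 (b): row=0 col=0 char='s'
After 12 (gg): row=0 col=0 char='s'

Answer: sun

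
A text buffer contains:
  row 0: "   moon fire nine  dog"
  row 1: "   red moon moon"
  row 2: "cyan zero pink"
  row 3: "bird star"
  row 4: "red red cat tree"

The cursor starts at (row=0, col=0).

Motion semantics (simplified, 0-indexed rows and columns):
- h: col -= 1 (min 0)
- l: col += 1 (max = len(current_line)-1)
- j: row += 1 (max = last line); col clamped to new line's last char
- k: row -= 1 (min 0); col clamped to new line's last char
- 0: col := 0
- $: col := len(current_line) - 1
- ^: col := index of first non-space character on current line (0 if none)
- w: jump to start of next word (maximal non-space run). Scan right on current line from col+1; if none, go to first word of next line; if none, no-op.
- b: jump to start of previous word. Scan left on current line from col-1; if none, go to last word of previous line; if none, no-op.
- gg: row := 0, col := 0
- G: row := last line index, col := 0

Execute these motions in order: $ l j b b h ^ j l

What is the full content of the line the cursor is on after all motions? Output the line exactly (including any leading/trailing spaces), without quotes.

Answer: cyan zero pink

Derivation:
After 1 ($): row=0 col=21 char='g'
After 2 (l): row=0 col=21 char='g'
After 3 (j): row=1 col=15 char='n'
After 4 (b): row=1 col=12 char='m'
After 5 (b): row=1 col=7 char='m'
After 6 (h): row=1 col=6 char='_'
After 7 (^): row=1 col=3 char='r'
After 8 (j): row=2 col=3 char='n'
After 9 (l): row=2 col=4 char='_'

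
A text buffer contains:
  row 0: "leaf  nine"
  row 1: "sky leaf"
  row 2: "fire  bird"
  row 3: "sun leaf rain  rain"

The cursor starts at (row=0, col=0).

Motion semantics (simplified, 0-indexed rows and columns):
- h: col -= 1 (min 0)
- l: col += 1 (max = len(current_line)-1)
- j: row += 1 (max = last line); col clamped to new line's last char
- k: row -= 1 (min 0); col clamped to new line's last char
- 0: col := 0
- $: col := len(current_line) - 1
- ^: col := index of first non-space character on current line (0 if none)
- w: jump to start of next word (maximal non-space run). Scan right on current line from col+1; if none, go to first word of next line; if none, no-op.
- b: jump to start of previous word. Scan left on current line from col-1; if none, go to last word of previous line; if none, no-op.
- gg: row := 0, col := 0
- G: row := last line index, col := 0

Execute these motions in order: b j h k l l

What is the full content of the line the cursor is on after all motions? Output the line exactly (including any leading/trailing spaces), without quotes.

Answer: leaf  nine

Derivation:
After 1 (b): row=0 col=0 char='l'
After 2 (j): row=1 col=0 char='s'
After 3 (h): row=1 col=0 char='s'
After 4 (k): row=0 col=0 char='l'
After 5 (l): row=0 col=1 char='e'
After 6 (l): row=0 col=2 char='a'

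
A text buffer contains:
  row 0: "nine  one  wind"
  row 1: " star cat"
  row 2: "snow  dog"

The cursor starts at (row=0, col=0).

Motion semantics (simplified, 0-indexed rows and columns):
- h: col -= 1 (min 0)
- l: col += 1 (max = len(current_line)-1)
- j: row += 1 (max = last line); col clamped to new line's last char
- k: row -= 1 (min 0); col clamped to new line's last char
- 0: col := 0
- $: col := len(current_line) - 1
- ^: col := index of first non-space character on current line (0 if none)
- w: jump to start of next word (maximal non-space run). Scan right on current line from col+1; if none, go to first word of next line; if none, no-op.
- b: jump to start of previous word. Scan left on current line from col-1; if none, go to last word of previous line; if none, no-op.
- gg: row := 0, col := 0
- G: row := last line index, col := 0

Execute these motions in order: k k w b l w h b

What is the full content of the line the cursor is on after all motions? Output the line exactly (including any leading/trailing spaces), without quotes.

After 1 (k): row=0 col=0 char='n'
After 2 (k): row=0 col=0 char='n'
After 3 (w): row=0 col=6 char='o'
After 4 (b): row=0 col=0 char='n'
After 5 (l): row=0 col=1 char='i'
After 6 (w): row=0 col=6 char='o'
After 7 (h): row=0 col=5 char='_'
After 8 (b): row=0 col=0 char='n'

Answer: nine  one  wind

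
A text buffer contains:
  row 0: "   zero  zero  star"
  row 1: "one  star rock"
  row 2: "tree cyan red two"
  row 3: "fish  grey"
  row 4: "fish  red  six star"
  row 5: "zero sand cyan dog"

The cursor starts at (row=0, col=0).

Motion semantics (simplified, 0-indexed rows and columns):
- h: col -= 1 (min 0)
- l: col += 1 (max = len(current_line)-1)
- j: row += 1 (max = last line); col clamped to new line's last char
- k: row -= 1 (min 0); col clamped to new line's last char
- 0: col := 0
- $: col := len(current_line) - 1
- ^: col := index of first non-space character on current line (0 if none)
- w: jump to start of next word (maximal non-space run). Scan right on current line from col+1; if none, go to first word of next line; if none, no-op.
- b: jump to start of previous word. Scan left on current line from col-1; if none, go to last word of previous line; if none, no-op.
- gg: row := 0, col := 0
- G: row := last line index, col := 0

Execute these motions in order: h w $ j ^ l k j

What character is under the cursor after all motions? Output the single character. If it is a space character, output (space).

After 1 (h): row=0 col=0 char='_'
After 2 (w): row=0 col=3 char='z'
After 3 ($): row=0 col=18 char='r'
After 4 (j): row=1 col=13 char='k'
After 5 (^): row=1 col=0 char='o'
After 6 (l): row=1 col=1 char='n'
After 7 (k): row=0 col=1 char='_'
After 8 (j): row=1 col=1 char='n'

Answer: n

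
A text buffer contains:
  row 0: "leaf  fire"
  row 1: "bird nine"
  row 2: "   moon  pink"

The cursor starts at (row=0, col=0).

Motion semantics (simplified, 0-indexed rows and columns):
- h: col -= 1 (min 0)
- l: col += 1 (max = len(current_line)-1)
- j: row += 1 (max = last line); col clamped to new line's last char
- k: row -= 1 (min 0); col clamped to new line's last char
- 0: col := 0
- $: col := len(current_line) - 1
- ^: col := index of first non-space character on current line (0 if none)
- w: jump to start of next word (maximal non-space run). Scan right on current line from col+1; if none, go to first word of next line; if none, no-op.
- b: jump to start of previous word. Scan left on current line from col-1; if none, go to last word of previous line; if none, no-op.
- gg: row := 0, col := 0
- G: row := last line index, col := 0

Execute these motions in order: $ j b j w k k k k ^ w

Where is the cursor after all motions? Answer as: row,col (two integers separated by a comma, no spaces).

Answer: 0,6

Derivation:
After 1 ($): row=0 col=9 char='e'
After 2 (j): row=1 col=8 char='e'
After 3 (b): row=1 col=5 char='n'
After 4 (j): row=2 col=5 char='o'
After 5 (w): row=2 col=9 char='p'
After 6 (k): row=1 col=8 char='e'
After 7 (k): row=0 col=8 char='r'
After 8 (k): row=0 col=8 char='r'
After 9 (k): row=0 col=8 char='r'
After 10 (^): row=0 col=0 char='l'
After 11 (w): row=0 col=6 char='f'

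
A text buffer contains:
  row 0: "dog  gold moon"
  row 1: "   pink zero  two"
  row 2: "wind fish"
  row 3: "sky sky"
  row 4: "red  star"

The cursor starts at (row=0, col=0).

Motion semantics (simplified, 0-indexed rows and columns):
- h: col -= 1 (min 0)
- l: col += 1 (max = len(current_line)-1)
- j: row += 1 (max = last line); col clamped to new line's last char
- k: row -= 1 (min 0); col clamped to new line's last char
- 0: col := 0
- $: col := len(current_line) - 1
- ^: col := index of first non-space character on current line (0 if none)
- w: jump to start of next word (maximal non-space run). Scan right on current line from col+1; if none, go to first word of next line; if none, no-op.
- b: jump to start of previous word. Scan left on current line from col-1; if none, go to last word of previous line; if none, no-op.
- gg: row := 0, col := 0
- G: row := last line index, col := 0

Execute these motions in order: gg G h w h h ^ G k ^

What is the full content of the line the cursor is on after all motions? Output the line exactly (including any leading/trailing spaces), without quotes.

Answer: sky sky

Derivation:
After 1 (gg): row=0 col=0 char='d'
After 2 (G): row=4 col=0 char='r'
After 3 (h): row=4 col=0 char='r'
After 4 (w): row=4 col=5 char='s'
After 5 (h): row=4 col=4 char='_'
After 6 (h): row=4 col=3 char='_'
After 7 (^): row=4 col=0 char='r'
After 8 (G): row=4 col=0 char='r'
After 9 (k): row=3 col=0 char='s'
After 10 (^): row=3 col=0 char='s'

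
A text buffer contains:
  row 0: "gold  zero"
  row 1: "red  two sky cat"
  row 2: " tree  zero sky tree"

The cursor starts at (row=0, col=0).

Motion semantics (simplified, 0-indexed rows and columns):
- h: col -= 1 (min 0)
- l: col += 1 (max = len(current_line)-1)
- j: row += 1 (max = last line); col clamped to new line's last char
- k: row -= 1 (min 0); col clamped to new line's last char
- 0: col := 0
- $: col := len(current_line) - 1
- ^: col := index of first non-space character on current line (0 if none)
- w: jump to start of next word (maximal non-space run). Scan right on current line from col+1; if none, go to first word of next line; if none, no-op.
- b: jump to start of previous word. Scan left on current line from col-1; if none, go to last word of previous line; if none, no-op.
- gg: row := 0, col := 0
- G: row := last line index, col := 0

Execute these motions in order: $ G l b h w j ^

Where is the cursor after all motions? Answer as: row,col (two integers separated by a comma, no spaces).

Answer: 2,1

Derivation:
After 1 ($): row=0 col=9 char='o'
After 2 (G): row=2 col=0 char='_'
After 3 (l): row=2 col=1 char='t'
After 4 (b): row=1 col=13 char='c'
After 5 (h): row=1 col=12 char='_'
After 6 (w): row=1 col=13 char='c'
After 7 (j): row=2 col=13 char='k'
After 8 (^): row=2 col=1 char='t'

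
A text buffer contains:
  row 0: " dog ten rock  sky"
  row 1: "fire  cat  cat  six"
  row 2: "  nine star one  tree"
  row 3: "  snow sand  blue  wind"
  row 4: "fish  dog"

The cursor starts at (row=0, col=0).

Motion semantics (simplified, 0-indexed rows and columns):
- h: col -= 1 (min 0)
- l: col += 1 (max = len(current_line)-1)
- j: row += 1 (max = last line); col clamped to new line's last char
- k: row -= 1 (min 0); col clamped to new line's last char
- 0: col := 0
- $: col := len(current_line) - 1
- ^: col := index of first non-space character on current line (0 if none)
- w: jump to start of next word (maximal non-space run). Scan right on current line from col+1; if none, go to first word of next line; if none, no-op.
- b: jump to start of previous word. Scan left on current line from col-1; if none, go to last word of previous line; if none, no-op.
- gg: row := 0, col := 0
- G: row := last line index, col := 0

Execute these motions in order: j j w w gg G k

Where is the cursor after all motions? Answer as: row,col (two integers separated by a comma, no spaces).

Answer: 3,0

Derivation:
After 1 (j): row=1 col=0 char='f'
After 2 (j): row=2 col=0 char='_'
After 3 (w): row=2 col=2 char='n'
After 4 (w): row=2 col=7 char='s'
After 5 (gg): row=0 col=0 char='_'
After 6 (G): row=4 col=0 char='f'
After 7 (k): row=3 col=0 char='_'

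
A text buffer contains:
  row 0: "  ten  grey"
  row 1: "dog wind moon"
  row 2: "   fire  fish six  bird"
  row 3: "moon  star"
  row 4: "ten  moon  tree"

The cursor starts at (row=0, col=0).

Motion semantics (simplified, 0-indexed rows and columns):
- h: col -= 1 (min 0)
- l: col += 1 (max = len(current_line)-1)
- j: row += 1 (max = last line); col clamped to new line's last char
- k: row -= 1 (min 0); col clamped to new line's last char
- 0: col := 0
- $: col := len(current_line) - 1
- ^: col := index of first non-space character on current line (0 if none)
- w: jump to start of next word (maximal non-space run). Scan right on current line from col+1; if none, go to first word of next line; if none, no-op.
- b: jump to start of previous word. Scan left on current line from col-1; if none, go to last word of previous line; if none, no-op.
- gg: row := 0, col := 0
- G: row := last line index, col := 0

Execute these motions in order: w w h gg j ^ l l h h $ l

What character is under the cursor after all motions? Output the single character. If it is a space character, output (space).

Answer: n

Derivation:
After 1 (w): row=0 col=2 char='t'
After 2 (w): row=0 col=7 char='g'
After 3 (h): row=0 col=6 char='_'
After 4 (gg): row=0 col=0 char='_'
After 5 (j): row=1 col=0 char='d'
After 6 (^): row=1 col=0 char='d'
After 7 (l): row=1 col=1 char='o'
After 8 (l): row=1 col=2 char='g'
After 9 (h): row=1 col=1 char='o'
After 10 (h): row=1 col=0 char='d'
After 11 ($): row=1 col=12 char='n'
After 12 (l): row=1 col=12 char='n'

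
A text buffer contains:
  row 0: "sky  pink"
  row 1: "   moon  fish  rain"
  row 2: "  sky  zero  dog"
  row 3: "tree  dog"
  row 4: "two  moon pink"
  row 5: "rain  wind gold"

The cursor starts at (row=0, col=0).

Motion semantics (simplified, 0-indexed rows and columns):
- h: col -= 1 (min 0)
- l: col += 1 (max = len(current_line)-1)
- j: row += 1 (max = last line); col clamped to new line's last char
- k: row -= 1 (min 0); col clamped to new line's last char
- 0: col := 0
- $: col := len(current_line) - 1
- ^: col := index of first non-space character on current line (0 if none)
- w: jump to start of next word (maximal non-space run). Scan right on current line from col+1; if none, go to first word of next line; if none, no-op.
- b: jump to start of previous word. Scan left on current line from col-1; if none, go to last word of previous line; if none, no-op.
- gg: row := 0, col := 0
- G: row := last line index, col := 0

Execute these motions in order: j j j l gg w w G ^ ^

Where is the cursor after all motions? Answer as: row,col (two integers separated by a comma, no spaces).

Answer: 5,0

Derivation:
After 1 (j): row=1 col=0 char='_'
After 2 (j): row=2 col=0 char='_'
After 3 (j): row=3 col=0 char='t'
After 4 (l): row=3 col=1 char='r'
After 5 (gg): row=0 col=0 char='s'
After 6 (w): row=0 col=5 char='p'
After 7 (w): row=1 col=3 char='m'
After 8 (G): row=5 col=0 char='r'
After 9 (^): row=5 col=0 char='r'
After 10 (^): row=5 col=0 char='r'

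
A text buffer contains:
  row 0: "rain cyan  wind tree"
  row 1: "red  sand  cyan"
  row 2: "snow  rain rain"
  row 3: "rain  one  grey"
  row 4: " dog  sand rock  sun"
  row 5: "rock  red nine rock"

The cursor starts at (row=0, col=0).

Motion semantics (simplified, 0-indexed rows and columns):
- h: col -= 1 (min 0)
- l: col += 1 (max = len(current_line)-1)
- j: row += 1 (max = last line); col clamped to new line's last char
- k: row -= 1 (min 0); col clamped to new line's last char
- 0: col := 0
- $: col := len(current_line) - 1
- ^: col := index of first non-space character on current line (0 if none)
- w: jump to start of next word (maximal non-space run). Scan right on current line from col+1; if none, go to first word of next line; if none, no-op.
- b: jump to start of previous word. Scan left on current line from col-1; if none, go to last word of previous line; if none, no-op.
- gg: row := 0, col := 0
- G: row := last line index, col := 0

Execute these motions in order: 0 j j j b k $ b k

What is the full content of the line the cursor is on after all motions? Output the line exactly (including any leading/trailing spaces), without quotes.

After 1 (0): row=0 col=0 char='r'
After 2 (j): row=1 col=0 char='r'
After 3 (j): row=2 col=0 char='s'
After 4 (j): row=3 col=0 char='r'
After 5 (b): row=2 col=11 char='r'
After 6 (k): row=1 col=11 char='c'
After 7 ($): row=1 col=14 char='n'
After 8 (b): row=1 col=11 char='c'
After 9 (k): row=0 col=11 char='w'

Answer: rain cyan  wind tree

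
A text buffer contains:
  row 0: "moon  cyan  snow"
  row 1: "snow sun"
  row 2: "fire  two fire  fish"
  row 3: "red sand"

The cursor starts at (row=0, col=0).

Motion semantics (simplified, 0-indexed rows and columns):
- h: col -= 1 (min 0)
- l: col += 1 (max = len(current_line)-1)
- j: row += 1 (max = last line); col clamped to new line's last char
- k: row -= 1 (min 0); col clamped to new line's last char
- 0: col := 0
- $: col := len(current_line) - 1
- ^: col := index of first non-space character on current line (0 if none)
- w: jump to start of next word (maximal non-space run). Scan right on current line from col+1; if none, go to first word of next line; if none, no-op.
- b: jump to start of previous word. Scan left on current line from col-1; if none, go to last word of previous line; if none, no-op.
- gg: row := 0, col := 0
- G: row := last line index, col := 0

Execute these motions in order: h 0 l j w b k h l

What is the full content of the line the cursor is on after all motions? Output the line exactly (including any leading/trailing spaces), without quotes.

After 1 (h): row=0 col=0 char='m'
After 2 (0): row=0 col=0 char='m'
After 3 (l): row=0 col=1 char='o'
After 4 (j): row=1 col=1 char='n'
After 5 (w): row=1 col=5 char='s'
After 6 (b): row=1 col=0 char='s'
After 7 (k): row=0 col=0 char='m'
After 8 (h): row=0 col=0 char='m'
After 9 (l): row=0 col=1 char='o'

Answer: moon  cyan  snow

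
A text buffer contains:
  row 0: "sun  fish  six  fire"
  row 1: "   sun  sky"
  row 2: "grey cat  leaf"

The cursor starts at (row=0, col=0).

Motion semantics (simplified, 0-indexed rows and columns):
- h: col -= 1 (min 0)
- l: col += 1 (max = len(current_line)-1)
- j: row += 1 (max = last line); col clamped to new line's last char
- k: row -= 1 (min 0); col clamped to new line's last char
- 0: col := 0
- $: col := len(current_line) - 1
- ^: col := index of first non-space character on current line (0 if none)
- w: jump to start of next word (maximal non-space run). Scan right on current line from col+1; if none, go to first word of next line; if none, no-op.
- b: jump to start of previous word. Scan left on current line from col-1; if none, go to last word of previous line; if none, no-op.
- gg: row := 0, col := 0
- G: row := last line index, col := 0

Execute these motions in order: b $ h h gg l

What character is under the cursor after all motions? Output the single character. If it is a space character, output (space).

Answer: u

Derivation:
After 1 (b): row=0 col=0 char='s'
After 2 ($): row=0 col=19 char='e'
After 3 (h): row=0 col=18 char='r'
After 4 (h): row=0 col=17 char='i'
After 5 (gg): row=0 col=0 char='s'
After 6 (l): row=0 col=1 char='u'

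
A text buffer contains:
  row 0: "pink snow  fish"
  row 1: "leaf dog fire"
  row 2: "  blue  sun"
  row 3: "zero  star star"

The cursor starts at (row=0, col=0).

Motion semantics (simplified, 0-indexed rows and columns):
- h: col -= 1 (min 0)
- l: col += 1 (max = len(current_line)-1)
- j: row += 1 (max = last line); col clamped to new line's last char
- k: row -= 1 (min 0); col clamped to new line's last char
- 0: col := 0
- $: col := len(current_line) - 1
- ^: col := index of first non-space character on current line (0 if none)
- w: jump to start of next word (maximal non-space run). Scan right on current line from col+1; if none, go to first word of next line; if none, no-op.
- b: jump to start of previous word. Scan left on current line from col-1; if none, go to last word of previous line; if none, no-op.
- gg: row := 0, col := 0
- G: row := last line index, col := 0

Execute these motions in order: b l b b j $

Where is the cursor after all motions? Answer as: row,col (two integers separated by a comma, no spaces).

Answer: 1,12

Derivation:
After 1 (b): row=0 col=0 char='p'
After 2 (l): row=0 col=1 char='i'
After 3 (b): row=0 col=0 char='p'
After 4 (b): row=0 col=0 char='p'
After 5 (j): row=1 col=0 char='l'
After 6 ($): row=1 col=12 char='e'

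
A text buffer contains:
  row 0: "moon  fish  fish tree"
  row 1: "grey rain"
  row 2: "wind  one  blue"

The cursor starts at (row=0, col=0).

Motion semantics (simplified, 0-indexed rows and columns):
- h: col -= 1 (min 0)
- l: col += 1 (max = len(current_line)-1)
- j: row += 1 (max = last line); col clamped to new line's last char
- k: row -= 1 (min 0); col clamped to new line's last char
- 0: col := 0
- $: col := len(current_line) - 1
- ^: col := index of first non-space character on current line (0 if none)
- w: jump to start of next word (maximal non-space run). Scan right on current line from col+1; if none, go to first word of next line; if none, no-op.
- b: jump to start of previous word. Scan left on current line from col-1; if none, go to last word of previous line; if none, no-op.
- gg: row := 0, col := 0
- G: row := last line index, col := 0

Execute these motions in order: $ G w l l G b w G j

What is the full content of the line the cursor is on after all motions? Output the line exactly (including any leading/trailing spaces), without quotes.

Answer: wind  one  blue

Derivation:
After 1 ($): row=0 col=20 char='e'
After 2 (G): row=2 col=0 char='w'
After 3 (w): row=2 col=6 char='o'
After 4 (l): row=2 col=7 char='n'
After 5 (l): row=2 col=8 char='e'
After 6 (G): row=2 col=0 char='w'
After 7 (b): row=1 col=5 char='r'
After 8 (w): row=2 col=0 char='w'
After 9 (G): row=2 col=0 char='w'
After 10 (j): row=2 col=0 char='w'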